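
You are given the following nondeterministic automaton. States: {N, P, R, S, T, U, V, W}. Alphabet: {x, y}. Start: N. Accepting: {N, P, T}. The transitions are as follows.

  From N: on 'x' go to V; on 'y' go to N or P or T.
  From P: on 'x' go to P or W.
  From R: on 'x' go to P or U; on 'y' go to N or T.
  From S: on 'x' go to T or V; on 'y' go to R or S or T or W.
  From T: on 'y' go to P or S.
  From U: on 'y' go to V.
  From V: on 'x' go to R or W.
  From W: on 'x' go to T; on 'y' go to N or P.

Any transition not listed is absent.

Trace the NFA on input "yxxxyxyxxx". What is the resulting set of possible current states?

{P, T, U, W}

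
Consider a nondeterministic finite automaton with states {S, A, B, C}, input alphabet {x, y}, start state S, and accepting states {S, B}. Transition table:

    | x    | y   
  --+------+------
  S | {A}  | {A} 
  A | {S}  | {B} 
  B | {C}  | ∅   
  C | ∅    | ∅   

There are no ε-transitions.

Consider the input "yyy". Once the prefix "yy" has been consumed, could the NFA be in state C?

No

Start in {S}.
Read 'y': {S} → {A}.
Read 'y': {A} → {B}.
State C is not in {B}.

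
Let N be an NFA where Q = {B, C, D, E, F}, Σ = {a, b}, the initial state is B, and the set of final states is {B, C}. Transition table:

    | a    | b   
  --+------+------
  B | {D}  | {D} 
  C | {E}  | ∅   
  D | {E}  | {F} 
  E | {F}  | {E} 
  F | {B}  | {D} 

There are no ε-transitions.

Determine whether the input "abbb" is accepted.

Start in {B}.
Read 'a': B→{D}; now {D}.
Read 'b': D→{F}; now {F}.
Read 'b': F→{D}; now {D}.
Read 'b': D→{F}; now {F}.
The final set {F} contains no accepting state.

No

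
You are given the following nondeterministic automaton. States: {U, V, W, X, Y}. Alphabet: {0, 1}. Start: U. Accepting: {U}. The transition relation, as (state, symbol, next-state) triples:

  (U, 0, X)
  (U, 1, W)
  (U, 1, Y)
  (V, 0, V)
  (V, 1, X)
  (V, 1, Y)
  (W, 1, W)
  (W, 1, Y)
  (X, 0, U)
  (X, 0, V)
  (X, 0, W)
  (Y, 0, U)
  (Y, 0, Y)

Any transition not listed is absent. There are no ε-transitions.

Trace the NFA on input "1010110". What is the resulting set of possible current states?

{U, Y}

Start in {U}.
Read '1': {U} → {W, Y}.
Read '0': {W, Y} → {U, Y}.
Read '1': {U, Y} → {W, Y}.
Read '0': {W, Y} → {U, Y}.
Read '1': {U, Y} → {W, Y}.
Read '1': {W, Y} → {W, Y}.
Read '0': {W, Y} → {U, Y}.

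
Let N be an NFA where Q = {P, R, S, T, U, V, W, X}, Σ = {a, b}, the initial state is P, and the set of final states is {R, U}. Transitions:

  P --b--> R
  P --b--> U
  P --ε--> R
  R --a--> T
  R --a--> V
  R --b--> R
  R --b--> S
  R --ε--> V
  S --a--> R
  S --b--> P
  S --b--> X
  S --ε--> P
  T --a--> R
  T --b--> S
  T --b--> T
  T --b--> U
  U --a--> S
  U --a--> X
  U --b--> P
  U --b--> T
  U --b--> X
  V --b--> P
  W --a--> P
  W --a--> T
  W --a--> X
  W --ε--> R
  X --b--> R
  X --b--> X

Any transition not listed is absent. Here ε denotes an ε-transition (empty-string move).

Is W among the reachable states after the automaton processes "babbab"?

No

Start: ε-closure({P}) = {P, R, V}.
Read 'b': P→{R, U}, R→{R, S}, V→{P}; union {P, R, S, U}; ε-closure = {P, R, S, U, V}.
Read 'a': P→∅, R→{T, V}, S→{R}, U→{S, X}, V→∅; union {R, S, T, V, X}; ε-closure = {P, R, S, T, V, X}.
Read 'b': P→{R, U}, R→{R, S}, S→{P, X}, T→{S, T, U}, V→{P}, X→{R, X}; union {P, R, S, T, U, X}; ε-closure = {P, R, S, T, U, V, X}.
Read 'b': P→{R, U}, R→{R, S}, S→{P, X}, T→{S, T, U}, U→{P, T, X}, V→{P}, X→{R, X}; union {P, R, S, T, U, X}; ε-closure = {P, R, S, T, U, V, X}.
Read 'a': P→∅, R→{T, V}, S→{R}, T→{R}, U→{S, X}, V→∅, X→∅; union {R, S, T, V, X}; ε-closure = {P, R, S, T, V, X}.
Read 'b': P→{R, U}, R→{R, S}, S→{P, X}, T→{S, T, U}, V→{P}, X→{R, X}; union {P, R, S, T, U, X}; ε-closure = {P, R, S, T, U, V, X}.
State W is not in {P, R, S, T, U, V, X}.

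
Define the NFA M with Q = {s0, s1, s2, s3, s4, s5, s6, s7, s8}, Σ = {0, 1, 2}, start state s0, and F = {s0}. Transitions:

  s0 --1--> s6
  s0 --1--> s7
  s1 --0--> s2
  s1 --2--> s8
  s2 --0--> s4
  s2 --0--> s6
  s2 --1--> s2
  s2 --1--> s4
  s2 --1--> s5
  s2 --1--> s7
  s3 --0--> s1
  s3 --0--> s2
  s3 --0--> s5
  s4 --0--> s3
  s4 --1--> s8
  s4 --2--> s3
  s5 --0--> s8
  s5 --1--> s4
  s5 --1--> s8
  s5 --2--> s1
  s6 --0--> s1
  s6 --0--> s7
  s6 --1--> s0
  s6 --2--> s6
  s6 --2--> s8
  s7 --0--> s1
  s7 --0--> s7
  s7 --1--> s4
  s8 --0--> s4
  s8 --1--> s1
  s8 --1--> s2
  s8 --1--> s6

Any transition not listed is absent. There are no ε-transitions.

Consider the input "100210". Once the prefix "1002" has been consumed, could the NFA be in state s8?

Start in {s0}.
Read '1': {s0} → {s6, s7}.
Read '0': {s6, s7} → {s1, s7}.
Read '0': {s1, s7} → {s1, s2, s7}.
Read '2': {s1, s2, s7} → {s8}.
State s8 is in {s8}.

Yes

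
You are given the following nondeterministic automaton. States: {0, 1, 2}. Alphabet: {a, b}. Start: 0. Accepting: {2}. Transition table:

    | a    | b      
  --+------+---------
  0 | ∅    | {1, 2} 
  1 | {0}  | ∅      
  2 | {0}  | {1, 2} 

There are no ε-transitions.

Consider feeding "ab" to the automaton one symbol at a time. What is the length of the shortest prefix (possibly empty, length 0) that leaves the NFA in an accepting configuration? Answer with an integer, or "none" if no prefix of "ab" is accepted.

none

Start in {0}.
Read 'a': 0→∅; now ∅.
The set is empty and remains empty for the remaining 1 symbol.
No reachable set along the way intersects F.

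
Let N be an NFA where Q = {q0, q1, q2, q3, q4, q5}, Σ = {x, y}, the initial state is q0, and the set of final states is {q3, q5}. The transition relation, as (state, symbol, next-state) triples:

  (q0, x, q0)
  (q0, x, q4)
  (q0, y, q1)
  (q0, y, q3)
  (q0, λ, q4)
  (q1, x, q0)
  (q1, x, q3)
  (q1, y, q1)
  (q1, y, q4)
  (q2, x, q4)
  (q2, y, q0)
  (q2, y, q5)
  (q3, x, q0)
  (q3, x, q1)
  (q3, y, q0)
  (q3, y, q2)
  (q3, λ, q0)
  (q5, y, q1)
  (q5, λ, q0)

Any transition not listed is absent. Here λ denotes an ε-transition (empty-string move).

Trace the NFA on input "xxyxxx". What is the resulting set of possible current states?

Start: ε-closure({q0}) = {q0, q4}.
Read 'x': {q0, q4} → {q0, q4}.
Read 'x': {q0, q4} → {q0, q4}.
Read 'y': {q0, q4} → {q0, q1, q3, q4}.
Read 'x': {q0, q1, q3, q4} → {q0, q1, q3, q4}.
Read 'x': {q0, q1, q3, q4} → {q0, q1, q3, q4}.
Read 'x': {q0, q1, q3, q4} → {q0, q1, q3, q4}.

{q0, q1, q3, q4}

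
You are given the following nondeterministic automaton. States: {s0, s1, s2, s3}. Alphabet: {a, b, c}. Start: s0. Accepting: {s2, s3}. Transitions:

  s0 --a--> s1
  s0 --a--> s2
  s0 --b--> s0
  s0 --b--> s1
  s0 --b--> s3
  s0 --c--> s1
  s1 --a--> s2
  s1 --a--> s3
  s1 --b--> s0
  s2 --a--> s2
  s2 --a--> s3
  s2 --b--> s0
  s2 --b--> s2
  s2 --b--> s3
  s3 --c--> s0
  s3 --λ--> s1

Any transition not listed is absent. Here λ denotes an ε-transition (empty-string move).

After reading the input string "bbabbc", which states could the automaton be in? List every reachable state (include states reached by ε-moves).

{s0, s1}

Start in {s0}.
Read 'b': {s0} → {s0, s1, s3}.
Read 'b': {s0, s1, s3} → {s0, s1, s3}.
Read 'a': {s0, s1, s3} → {s1, s2, s3}.
Read 'b': {s1, s2, s3} → {s0, s1, s2, s3}.
Read 'b': {s0, s1, s2, s3} → {s0, s1, s2, s3}.
Read 'c': {s0, s1, s2, s3} → {s0, s1}.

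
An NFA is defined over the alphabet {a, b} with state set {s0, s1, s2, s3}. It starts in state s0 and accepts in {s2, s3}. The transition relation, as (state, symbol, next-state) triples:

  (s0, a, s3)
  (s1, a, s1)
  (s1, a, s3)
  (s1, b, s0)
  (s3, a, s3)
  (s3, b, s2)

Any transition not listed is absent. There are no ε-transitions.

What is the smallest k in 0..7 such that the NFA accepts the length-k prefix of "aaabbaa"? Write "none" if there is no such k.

1

Start in {s0}.
Read 'a': {s0} → {s3}.
None of the earlier sets intersect F, but {s3} does.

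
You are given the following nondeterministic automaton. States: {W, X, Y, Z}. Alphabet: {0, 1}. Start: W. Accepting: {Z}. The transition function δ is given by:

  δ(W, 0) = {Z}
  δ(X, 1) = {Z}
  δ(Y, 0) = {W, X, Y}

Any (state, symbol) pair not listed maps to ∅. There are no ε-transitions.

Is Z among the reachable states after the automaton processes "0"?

Start in {W}.
Read '0': W→{Z}; now {Z}.
State Z is in {Z}.

Yes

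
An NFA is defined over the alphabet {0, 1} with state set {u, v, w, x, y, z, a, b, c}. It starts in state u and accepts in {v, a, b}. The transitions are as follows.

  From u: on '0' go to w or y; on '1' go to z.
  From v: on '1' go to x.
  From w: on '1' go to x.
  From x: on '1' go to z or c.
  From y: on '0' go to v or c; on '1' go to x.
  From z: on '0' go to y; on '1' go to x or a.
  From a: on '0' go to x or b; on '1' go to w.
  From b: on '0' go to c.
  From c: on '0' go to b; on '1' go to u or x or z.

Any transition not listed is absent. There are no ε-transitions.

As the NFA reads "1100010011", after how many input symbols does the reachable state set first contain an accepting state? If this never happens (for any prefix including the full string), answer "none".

2

Start in {u}.
Read '1': {u} → {z}.
Read '1': {z} → {x, a}.
None of the earlier sets intersect F, but {x, a} does.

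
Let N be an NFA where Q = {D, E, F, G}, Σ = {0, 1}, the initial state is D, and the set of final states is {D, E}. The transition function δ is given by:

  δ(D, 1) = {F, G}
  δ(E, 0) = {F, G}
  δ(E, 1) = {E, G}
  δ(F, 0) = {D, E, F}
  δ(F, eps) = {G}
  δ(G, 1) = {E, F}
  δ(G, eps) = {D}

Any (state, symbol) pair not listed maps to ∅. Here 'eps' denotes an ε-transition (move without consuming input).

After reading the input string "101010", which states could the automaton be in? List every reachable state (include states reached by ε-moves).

{D, E, F, G}

Start in {D}.
Read '1': D→{F, G}; union {F, G}; ε-closure = {D, F, G}.
Read '0': D→∅, F→{D, E, F}, G→∅; union {D, E, F}; ε-closure = {D, E, F, G}.
Read '1': D→{F, G}, E→{E, G}, F→∅, G→{E, F}; union {E, F, G}; ε-closure = {D, E, F, G}.
Read '0': D→∅, E→{F, G}, F→{D, E, F}, G→∅; now {D, E, F, G}.
Read '1': D→{F, G}, E→{E, G}, F→∅, G→{E, F}; union {E, F, G}; ε-closure = {D, E, F, G}.
Read '0': D→∅, E→{F, G}, F→{D, E, F}, G→∅; now {D, E, F, G}.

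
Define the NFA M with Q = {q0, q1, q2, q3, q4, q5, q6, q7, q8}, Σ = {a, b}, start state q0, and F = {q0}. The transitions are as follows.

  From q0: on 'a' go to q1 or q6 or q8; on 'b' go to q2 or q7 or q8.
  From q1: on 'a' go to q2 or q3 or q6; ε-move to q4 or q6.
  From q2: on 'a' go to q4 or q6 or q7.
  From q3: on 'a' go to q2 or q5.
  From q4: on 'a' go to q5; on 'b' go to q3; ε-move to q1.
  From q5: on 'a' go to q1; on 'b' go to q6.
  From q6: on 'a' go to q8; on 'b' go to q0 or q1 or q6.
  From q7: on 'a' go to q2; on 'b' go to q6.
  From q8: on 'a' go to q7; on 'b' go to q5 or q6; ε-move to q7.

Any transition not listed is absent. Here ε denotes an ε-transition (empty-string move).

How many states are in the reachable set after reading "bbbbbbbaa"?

Start in {q0}.
Read 'b': {q0} → {q2, q7, q8}.
Read 'b': {q2, q7, q8} → {q5, q6}.
Read 'b': {q5, q6} → {q0, q1, q4, q6}.
Read 'b': {q0, q1, q4, q6} → {q0, q1, q2, q3, q4, q6, q7, q8}.
Read 'b': {q0, q1, q2, q3, q4, q6, q7, q8} → {q0, q1, q2, q3, q4, q5, q6, q7, q8}.
Read 'b': {q0, q1, q2, q3, q4, q5, q6, q7, q8} → {q0, q1, q2, q3, q4, q5, q6, q7, q8}.
Read 'b': {q0, q1, q2, q3, q4, q5, q6, q7, q8} → {q0, q1, q2, q3, q4, q5, q6, q7, q8}.
Read 'a': {q0, q1, q2, q3, q4, q5, q6, q7, q8} → {q1, q2, q3, q4, q5, q6, q7, q8}.
Read 'a': {q1, q2, q3, q4, q5, q6, q7, q8} → {q1, q2, q3, q4, q5, q6, q7, q8}.
That set has 8 states.

8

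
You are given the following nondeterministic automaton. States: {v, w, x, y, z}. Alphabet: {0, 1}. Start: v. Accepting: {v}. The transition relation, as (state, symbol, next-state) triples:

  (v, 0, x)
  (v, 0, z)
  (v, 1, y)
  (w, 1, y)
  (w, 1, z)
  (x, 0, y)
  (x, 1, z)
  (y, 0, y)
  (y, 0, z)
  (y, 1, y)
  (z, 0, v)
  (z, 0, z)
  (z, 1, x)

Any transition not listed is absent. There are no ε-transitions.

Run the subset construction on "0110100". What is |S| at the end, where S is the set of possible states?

Start in {v}.
Read '0': v→{x, z}; now {x, z}.
Read '1': x→{z}, z→{x}; now {x, z}.
Read '1': x→{z}, z→{x}; now {x, z}.
Read '0': x→{y}, z→{v, z}; now {v, y, z}.
Read '1': v→{y}, y→{y}, z→{x}; now {x, y}.
Read '0': x→{y}, y→{y, z}; now {y, z}.
Read '0': y→{y, z}, z→{v, z}; now {v, y, z}.
That set has 3 states.

3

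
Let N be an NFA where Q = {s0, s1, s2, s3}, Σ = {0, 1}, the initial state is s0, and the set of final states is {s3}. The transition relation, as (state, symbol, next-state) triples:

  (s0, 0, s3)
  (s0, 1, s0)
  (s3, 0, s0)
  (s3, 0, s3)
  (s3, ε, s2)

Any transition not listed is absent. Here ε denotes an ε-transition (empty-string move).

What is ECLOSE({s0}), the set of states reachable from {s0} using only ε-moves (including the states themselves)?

{s0}

Begin with {s0}.
No ε-moves leave this set, so the closure equals the set itself.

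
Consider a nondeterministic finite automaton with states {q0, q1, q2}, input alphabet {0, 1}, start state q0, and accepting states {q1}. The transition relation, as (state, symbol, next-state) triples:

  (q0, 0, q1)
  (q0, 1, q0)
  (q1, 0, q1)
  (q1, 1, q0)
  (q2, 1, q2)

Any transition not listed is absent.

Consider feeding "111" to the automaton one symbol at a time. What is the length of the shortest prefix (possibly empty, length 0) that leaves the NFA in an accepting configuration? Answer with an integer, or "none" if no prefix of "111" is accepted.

Start in {q0}.
Read '1': {q0} → {q0}.
Read '1': {q0} → {q0}.
Read '1': {q0} → {q0}.
No reachable set along the way intersects F.

none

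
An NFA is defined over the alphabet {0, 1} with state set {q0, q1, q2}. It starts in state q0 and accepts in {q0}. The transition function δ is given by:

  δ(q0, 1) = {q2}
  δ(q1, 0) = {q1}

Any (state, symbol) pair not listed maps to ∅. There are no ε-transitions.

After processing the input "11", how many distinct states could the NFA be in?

Start in {q0}.
Read '1': q0→{q2}; now {q2}.
Read '1': q2→∅; now ∅.
That set has 0 states.

0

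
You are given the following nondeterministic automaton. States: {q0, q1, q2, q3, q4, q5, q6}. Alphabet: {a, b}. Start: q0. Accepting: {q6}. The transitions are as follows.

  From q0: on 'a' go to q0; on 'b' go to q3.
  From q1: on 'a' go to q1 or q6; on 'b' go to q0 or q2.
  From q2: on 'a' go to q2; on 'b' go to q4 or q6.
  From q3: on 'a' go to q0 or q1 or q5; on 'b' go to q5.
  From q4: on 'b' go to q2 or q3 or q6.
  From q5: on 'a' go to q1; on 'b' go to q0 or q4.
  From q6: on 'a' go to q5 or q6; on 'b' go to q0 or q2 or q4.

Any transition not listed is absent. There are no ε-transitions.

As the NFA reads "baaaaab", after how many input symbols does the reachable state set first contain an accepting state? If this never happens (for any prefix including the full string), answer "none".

3

Start in {q0}.
Read 'b': {q0} → {q3}.
Read 'a': {q3} → {q0, q1, q5}.
Read 'a': {q0, q1, q5} → {q0, q1, q6}.
None of the earlier sets intersect F, but {q0, q1, q6} does.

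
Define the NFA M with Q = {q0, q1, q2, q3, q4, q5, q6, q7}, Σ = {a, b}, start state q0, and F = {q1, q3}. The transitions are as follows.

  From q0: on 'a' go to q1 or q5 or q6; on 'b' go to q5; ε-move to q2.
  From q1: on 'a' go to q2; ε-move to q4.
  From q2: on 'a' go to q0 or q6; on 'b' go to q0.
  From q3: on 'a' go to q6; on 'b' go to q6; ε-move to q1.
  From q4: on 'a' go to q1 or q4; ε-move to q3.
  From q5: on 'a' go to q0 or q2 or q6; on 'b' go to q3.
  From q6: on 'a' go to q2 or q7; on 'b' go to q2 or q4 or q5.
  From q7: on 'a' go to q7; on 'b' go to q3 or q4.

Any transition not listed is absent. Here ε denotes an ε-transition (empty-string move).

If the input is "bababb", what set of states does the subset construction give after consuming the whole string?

{q0, q1, q2, q3, q4, q5, q6}

Start: ε-closure({q0}) = {q0, q2}.
Read 'b': q0→{q5}, q2→{q0}; union {q0, q5}; ε-closure = {q0, q2, q5}.
Read 'a': q0→{q1, q5, q6}, q2→{q0, q6}, q5→{q0, q2, q6}; union {q0, q1, q2, q5, q6}; ε-closure = {q0, q1, q2, q3, q4, q5, q6}.
Read 'b': q0→{q5}, q1→∅, q2→{q0}, q3→{q6}, q4→∅, q5→{q3}, q6→{q2, q4, q5}; union {q0, q2, q3, q4, q5, q6}; ε-closure = {q0, q1, q2, q3, q4, q5, q6}.
Read 'a': q0→{q1, q5, q6}, q1→{q2}, q2→{q0, q6}, q3→{q6}, q4→{q1, q4}, q5→{q0, q2, q6}, q6→{q2, q7}; union {q0, q1, q2, q4, q5, q6, q7}; ε-closure = {q0, q1, q2, q3, q4, q5, q6, q7}.
Read 'b': q0→{q5}, q1→∅, q2→{q0}, q3→{q6}, q4→∅, q5→{q3}, q6→{q2, q4, q5}, q7→{q3, q4}; union {q0, q2, q3, q4, q5, q6}; ε-closure = {q0, q1, q2, q3, q4, q5, q6}.
Read 'b': q0→{q5}, q1→∅, q2→{q0}, q3→{q6}, q4→∅, q5→{q3}, q6→{q2, q4, q5}; union {q0, q2, q3, q4, q5, q6}; ε-closure = {q0, q1, q2, q3, q4, q5, q6}.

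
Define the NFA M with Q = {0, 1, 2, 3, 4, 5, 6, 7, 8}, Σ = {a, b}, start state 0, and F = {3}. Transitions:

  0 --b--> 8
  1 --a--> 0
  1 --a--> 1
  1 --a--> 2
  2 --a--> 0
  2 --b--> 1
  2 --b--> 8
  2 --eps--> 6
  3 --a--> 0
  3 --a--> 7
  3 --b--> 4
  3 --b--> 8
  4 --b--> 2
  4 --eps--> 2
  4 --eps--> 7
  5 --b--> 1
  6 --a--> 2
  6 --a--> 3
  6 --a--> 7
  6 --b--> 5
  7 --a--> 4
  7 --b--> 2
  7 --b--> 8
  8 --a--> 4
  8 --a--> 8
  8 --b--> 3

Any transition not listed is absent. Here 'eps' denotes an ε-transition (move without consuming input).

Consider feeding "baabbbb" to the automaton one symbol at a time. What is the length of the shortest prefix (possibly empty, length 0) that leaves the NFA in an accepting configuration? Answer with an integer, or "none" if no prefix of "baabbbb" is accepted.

Start in {0}.
Read 'b': {0} → {8}.
Read 'a': {8} → {2, 4, 6, 7, 8}.
Read 'a': {2, 4, 6, 7, 8} → {0, 2, 3, 4, 6, 7, 8}.
None of the earlier sets intersect F, but {0, 2, 3, 4, 6, 7, 8} does.

3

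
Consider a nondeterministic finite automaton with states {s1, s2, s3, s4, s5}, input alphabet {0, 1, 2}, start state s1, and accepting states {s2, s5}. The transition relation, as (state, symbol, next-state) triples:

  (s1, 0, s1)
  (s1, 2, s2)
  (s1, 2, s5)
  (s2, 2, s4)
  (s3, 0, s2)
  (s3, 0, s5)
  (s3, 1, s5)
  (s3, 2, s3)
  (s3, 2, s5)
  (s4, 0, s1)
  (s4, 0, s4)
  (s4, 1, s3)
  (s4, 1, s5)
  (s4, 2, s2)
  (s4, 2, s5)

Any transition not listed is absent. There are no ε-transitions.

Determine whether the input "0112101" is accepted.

No

Start in {s1}.
Read '0': {s1} → {s1}.
Read '1': {s1} → ∅.
The set is empty and remains empty for the remaining 5 symbols.
The final set ∅ contains no accepting state.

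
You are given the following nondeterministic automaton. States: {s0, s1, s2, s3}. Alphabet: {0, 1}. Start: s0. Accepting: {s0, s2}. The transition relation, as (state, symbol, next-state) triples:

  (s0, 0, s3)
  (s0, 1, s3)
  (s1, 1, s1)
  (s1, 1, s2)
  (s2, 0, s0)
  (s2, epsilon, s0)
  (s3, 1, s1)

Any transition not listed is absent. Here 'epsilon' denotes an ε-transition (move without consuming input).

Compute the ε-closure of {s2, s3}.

{s0, s2, s3}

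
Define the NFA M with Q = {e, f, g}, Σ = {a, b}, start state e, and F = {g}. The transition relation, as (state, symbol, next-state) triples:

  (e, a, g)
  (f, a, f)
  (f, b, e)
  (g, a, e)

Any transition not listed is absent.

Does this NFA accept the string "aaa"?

Yes

Start in {e}.
Read 'a': {e} → {g}.
Read 'a': {g} → {e}.
Read 'a': {e} → {g}.
The final set {g} contains the accepting state g.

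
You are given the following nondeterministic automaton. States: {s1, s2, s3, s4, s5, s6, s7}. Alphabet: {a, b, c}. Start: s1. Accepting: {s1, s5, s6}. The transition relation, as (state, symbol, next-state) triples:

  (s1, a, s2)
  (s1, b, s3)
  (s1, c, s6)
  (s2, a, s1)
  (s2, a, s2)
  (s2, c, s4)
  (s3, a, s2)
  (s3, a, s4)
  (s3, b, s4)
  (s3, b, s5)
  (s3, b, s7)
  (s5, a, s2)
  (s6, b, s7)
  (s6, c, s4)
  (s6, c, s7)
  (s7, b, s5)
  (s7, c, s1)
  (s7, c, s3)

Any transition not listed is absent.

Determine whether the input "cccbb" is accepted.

Start in {s1}.
Read 'c': s1→{s6}; now {s6}.
Read 'c': s6→{s4, s7}; now {s4, s7}.
Read 'c': s4→∅, s7→{s1, s3}; now {s1, s3}.
Read 'b': s1→{s3}, s3→{s4, s5, s7}; now {s3, s4, s5, s7}.
Read 'b': s3→{s4, s5, s7}, s4→∅, s5→∅, s7→{s5}; now {s4, s5, s7}.
The final set {s4, s5, s7} contains the accepting state s5.

Yes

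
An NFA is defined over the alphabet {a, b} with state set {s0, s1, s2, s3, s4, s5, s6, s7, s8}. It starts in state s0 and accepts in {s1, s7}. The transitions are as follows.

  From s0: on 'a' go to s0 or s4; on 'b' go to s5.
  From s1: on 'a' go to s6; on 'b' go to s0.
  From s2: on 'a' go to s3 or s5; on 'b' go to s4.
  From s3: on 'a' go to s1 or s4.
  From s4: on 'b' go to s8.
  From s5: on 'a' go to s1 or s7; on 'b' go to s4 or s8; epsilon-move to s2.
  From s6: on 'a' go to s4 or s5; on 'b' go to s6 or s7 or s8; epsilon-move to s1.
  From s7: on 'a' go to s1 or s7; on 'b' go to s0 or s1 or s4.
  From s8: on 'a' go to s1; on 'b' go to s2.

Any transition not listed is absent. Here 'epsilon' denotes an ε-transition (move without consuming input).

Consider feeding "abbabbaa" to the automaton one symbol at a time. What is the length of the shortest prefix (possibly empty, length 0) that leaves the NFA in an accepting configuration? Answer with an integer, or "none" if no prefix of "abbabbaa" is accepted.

4

Start in {s0}.
Read 'a': s0→{s0, s4}; now {s0, s4}.
Read 'b': s0→{s5}, s4→{s8}; union {s5, s8}; ε-closure = {s2, s5, s8}.
Read 'b': s2→{s4}, s5→{s4, s8}, s8→{s2}; now {s2, s4, s8}.
Read 'a': s2→{s3, s5}, s4→∅, s8→{s1}; union {s1, s3, s5}; ε-closure = {s1, s2, s3, s5}.
None of the earlier sets intersect F, but {s1, s2, s3, s5} does.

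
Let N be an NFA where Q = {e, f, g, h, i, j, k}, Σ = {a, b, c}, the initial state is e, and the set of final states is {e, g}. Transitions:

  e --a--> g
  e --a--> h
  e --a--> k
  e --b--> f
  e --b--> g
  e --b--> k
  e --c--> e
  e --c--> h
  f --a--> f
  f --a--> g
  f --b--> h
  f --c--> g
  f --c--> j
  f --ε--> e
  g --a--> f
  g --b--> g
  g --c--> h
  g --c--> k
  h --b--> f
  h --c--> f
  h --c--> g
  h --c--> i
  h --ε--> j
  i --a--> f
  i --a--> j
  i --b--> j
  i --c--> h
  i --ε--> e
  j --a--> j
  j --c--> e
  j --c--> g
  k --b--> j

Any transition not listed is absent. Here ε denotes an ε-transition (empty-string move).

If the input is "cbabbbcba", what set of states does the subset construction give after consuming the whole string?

Start in {e}.
Read 'c': {e} → {e, h, j}.
Read 'b': {e, h, j} → {e, f, g, k}.
Read 'a': {e, f, g, k} → {e, f, g, h, j, k}.
Read 'b': {e, f, g, h, j, k} → {e, f, g, h, j, k}.
Read 'b': {e, f, g, h, j, k} → {e, f, g, h, j, k}.
Read 'b': {e, f, g, h, j, k} → {e, f, g, h, j, k}.
Read 'c': {e, f, g, h, j, k} → {e, f, g, h, i, j, k}.
Read 'b': {e, f, g, h, i, j, k} → {e, f, g, h, j, k}.
Read 'a': {e, f, g, h, j, k} → {e, f, g, h, j, k}.

{e, f, g, h, j, k}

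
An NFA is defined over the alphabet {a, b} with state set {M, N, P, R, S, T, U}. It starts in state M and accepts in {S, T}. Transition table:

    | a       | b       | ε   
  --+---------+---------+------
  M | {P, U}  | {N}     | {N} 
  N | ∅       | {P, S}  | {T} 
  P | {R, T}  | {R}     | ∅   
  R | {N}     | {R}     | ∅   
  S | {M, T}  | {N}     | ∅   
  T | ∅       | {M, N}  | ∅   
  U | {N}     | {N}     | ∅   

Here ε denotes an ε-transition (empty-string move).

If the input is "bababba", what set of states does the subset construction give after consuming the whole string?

Start: ε-closure({M}) = {M, N, T}.
Read 'b': M→{N}, N→{P, S}, T→{M, N}; union {M, N, P, S}; ε-closure = {M, N, P, S, T}.
Read 'a': M→{P, U}, N→∅, P→{R, T}, S→{M, T}, T→∅; union {M, P, R, T, U}; ε-closure = {M, N, P, R, T, U}.
Read 'b': M→{N}, N→{P, S}, P→{R}, R→{R}, T→{M, N}, U→{N}; union {M, N, P, R, S}; ε-closure = {M, N, P, R, S, T}.
Read 'a': M→{P, U}, N→∅, P→{R, T}, R→{N}, S→{M, T}, T→∅; now {M, N, P, R, T, U}.
Read 'b': M→{N}, N→{P, S}, P→{R}, R→{R}, T→{M, N}, U→{N}; union {M, N, P, R, S}; ε-closure = {M, N, P, R, S, T}.
Read 'b': M→{N}, N→{P, S}, P→{R}, R→{R}, S→{N}, T→{M, N}; union {M, N, P, R, S}; ε-closure = {M, N, P, R, S, T}.
Read 'a': M→{P, U}, N→∅, P→{R, T}, R→{N}, S→{M, T}, T→∅; now {M, N, P, R, T, U}.

{M, N, P, R, T, U}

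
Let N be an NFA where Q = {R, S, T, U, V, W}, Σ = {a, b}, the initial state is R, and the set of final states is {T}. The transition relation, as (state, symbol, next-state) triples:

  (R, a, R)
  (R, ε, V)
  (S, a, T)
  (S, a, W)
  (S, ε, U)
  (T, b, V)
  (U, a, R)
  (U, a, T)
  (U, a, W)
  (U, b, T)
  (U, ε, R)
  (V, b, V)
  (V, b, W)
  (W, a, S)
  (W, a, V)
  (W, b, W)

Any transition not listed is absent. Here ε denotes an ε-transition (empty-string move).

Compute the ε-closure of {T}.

{T}

Begin with {T}.
No ε-moves leave this set, so the closure equals the set itself.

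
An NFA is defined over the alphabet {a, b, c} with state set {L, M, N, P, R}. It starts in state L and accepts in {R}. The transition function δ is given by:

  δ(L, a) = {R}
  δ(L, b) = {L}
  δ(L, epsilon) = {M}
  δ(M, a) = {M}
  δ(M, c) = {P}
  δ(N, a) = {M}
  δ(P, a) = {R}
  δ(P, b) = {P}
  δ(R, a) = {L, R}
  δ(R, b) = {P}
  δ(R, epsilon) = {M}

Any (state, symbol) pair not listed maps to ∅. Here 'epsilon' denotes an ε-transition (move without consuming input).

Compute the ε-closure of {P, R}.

Begin with {P, R}.
ε-move R → M; add M.

{M, P, R}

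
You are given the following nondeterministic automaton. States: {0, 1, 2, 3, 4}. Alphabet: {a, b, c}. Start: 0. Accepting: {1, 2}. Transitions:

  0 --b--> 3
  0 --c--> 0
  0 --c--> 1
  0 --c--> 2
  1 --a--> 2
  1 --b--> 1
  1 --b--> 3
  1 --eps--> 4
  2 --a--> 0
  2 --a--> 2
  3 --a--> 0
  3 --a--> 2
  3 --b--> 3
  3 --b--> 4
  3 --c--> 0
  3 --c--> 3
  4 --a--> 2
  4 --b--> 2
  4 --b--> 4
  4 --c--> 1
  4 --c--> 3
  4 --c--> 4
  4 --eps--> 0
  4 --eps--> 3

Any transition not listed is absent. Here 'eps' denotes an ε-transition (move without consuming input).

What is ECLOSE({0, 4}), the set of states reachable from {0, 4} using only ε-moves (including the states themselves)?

{0, 3, 4}

Begin with {0, 4}.
ε-move 4 → 3; add 3.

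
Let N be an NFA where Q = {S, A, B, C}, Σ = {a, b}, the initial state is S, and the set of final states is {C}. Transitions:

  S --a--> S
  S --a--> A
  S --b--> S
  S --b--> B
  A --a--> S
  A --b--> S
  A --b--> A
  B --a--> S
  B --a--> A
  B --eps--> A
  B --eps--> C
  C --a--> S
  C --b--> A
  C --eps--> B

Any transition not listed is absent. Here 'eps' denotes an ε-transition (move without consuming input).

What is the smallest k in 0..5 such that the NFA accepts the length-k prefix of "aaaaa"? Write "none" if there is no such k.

none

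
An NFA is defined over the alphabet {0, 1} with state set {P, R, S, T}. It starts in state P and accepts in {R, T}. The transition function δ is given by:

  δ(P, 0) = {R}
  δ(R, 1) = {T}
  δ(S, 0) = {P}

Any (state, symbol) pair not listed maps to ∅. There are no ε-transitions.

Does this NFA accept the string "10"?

Start in {P}.
Read '1': P→∅; now ∅.
The set is empty and remains empty for the remaining 1 symbol.
The final set ∅ contains no accepting state.

No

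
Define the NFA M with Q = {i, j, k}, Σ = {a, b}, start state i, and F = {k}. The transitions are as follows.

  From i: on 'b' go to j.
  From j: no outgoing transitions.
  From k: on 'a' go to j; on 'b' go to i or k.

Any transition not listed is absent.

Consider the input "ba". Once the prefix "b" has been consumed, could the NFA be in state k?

No

Start in {i}.
Read 'b': i→{j}; now {j}.
State k is not in {j}.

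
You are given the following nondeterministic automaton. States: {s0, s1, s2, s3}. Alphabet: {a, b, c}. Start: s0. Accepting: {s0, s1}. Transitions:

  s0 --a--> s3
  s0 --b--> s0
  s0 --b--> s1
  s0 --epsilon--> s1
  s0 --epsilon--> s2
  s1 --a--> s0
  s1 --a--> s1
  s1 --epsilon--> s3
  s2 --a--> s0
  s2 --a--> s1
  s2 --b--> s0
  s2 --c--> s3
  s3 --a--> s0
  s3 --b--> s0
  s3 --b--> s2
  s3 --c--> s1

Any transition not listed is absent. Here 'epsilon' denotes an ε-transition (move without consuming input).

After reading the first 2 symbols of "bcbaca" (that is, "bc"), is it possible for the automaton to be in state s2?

Start: ε-closure({s0}) = {s0, s1, s2, s3}.
Read 'b': {s0, s1, s2, s3} → {s0, s1, s2, s3}.
Read 'c': {s0, s1, s2, s3} → {s1, s3}.
State s2 is not in {s1, s3}.

No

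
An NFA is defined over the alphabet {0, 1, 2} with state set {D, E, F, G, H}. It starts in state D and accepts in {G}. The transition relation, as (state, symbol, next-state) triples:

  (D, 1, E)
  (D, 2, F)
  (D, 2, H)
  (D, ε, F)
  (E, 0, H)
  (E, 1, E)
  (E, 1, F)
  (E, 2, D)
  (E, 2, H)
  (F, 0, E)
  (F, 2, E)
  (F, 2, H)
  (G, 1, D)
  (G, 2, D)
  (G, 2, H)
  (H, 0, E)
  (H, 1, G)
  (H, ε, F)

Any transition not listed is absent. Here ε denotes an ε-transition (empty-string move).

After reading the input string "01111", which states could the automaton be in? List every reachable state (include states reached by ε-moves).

Start: ε-closure({D}) = {D, F}.
Read '0': D→∅, F→{E}; now {E}.
Read '1': E→{E, F}; now {E, F}.
Read '1': E→{E, F}, F→∅; now {E, F}.
Read '1': E→{E, F}, F→∅; now {E, F}.
Read '1': E→{E, F}, F→∅; now {E, F}.

{E, F}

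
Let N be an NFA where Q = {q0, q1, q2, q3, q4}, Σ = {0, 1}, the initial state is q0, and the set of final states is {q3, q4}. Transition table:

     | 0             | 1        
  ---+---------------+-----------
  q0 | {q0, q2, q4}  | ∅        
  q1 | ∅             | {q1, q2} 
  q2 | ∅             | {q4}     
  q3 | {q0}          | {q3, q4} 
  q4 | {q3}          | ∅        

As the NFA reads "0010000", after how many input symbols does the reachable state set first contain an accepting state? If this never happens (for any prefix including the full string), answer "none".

Start in {q0}.
Read '0': q0→{q0, q2, q4}; now {q0, q2, q4}.
None of the earlier sets intersect F, but {q0, q2, q4} does.

1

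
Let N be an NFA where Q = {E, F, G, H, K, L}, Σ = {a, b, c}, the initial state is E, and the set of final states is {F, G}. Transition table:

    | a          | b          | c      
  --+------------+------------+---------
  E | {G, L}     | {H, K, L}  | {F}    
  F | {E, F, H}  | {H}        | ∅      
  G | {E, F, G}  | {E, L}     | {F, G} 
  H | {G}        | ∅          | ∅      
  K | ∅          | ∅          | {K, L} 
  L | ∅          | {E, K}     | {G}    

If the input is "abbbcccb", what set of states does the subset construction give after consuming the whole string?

{E, H, K, L}

Start in {E}.
Read 'a': {E} → {G, L}.
Read 'b': {G, L} → {E, K, L}.
Read 'b': {E, K, L} → {E, H, K, L}.
Read 'b': {E, H, K, L} → {E, H, K, L}.
Read 'c': {E, H, K, L} → {F, G, K, L}.
Read 'c': {F, G, K, L} → {F, G, K, L}.
Read 'c': {F, G, K, L} → {F, G, K, L}.
Read 'b': {F, G, K, L} → {E, H, K, L}.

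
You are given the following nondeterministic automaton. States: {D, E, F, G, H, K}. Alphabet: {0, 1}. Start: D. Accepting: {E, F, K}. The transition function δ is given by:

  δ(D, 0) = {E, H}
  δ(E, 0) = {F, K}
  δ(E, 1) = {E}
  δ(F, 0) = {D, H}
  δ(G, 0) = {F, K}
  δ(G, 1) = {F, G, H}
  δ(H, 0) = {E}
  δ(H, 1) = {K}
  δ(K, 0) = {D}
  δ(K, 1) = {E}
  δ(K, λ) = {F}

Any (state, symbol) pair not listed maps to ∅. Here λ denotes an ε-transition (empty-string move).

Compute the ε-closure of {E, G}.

Begin with {E, G}.
No ε-moves leave this set, so the closure equals the set itself.

{E, G}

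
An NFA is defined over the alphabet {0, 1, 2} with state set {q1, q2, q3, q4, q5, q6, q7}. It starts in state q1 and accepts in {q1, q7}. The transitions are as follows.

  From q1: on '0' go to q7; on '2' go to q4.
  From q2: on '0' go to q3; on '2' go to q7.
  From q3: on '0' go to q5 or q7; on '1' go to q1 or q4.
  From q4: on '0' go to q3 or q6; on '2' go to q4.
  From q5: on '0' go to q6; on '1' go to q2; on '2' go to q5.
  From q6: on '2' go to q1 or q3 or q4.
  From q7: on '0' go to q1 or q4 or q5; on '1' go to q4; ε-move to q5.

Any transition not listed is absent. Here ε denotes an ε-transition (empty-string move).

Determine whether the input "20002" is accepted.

Start in {q1}.
Read '2': q1→{q4}; now {q4}.
Read '0': q4→{q3, q6}; now {q3, q6}.
Read '0': q3→{q5, q7}, q6→∅; now {q5, q7}.
Read '0': q5→{q6}, q7→{q1, q4, q5}; now {q1, q4, q5, q6}.
Read '2': q1→{q4}, q4→{q4}, q5→{q5}, q6→{q1, q3, q4}; now {q1, q3, q4, q5}.
The final set {q1, q3, q4, q5} contains the accepting state q1.

Yes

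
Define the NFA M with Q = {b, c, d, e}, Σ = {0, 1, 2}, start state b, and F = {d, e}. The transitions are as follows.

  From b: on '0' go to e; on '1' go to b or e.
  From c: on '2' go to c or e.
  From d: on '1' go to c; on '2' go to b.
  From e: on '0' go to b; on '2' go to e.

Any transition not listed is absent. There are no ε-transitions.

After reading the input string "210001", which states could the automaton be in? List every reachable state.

Start in {b}.
Read '2': b→∅; now ∅.
The set is empty and remains empty for the remaining 5 symbols.

∅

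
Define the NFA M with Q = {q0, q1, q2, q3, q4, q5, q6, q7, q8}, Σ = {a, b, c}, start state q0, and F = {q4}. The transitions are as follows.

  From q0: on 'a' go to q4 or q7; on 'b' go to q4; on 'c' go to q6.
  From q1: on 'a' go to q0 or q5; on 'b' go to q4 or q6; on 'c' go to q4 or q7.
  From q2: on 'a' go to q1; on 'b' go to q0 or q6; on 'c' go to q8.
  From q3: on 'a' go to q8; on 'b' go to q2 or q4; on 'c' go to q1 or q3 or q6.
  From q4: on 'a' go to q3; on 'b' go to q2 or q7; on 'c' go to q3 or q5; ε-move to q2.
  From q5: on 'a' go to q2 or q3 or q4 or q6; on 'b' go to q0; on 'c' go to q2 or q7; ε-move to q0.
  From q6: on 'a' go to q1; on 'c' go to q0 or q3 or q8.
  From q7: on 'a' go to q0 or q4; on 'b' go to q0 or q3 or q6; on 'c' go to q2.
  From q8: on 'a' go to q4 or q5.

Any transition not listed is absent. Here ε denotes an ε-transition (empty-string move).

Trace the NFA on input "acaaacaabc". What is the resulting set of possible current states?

Start in {q0}.
Read 'a': q0→{q4, q7}; union {q4, q7}; ε-closure = {q2, q4, q7}.
Read 'c': q2→{q8}, q4→{q3, q5}, q7→{q2}; union {q2, q3, q5, q8}; ε-closure = {q0, q2, q3, q5, q8}.
Read 'a': q0→{q4, q7}, q2→{q1}, q3→{q8}, q5→{q2, q3, q4, q6}, q8→{q4, q5}; union {q1, q2, q3, q4, q5, q6, q7, q8}; ε-closure = {q0, q1, q2, q3, q4, q5, q6, q7, q8}.
Read 'a': q0→{q4, q7}, q1→{q0, q5}, q2→{q1}, q3→{q8}, q4→{q3}, q5→{q2, q3, q4, q6}, q6→{q1}, q7→{q0, q4}, q8→{q4, q5}; now {q0, q1, q2, q3, q4, q5, q6, q7, q8}.
Read 'a': q0→{q4, q7}, q1→{q0, q5}, q2→{q1}, q3→{q8}, q4→{q3}, q5→{q2, q3, q4, q6}, q6→{q1}, q7→{q0, q4}, q8→{q4, q5}; now {q0, q1, q2, q3, q4, q5, q6, q7, q8}.
Read 'c': q0→{q6}, q1→{q4, q7}, q2→{q8}, q3→{q1, q3, q6}, q4→{q3, q5}, q5→{q2, q7}, q6→{q0, q3, q8}, q7→{q2}, q8→∅; now {q0, q1, q2, q3, q4, q5, q6, q7, q8}.
Read 'a': q0→{q4, q7}, q1→{q0, q5}, q2→{q1}, q3→{q8}, q4→{q3}, q5→{q2, q3, q4, q6}, q6→{q1}, q7→{q0, q4}, q8→{q4, q5}; now {q0, q1, q2, q3, q4, q5, q6, q7, q8}.
Read 'a': q0→{q4, q7}, q1→{q0, q5}, q2→{q1}, q3→{q8}, q4→{q3}, q5→{q2, q3, q4, q6}, q6→{q1}, q7→{q0, q4}, q8→{q4, q5}; now {q0, q1, q2, q3, q4, q5, q6, q7, q8}.
Read 'b': q0→{q4}, q1→{q4, q6}, q2→{q0, q6}, q3→{q2, q4}, q4→{q2, q7}, q5→{q0}, q6→∅, q7→{q0, q3, q6}, q8→∅; now {q0, q2, q3, q4, q6, q7}.
Read 'c': q0→{q6}, q2→{q8}, q3→{q1, q3, q6}, q4→{q3, q5}, q6→{q0, q3, q8}, q7→{q2}; now {q0, q1, q2, q3, q5, q6, q8}.

{q0, q1, q2, q3, q5, q6, q8}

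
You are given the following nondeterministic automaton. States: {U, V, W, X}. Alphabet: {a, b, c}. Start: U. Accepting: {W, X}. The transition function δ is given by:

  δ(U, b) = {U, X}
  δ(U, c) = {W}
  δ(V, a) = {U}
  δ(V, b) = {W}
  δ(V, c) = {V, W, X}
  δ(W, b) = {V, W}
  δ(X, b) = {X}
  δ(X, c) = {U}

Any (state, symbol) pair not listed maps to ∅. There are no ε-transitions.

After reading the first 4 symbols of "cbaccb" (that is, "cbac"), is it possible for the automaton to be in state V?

No

Start in {U}.
Read 'c': U→{W}; now {W}.
Read 'b': W→{V, W}; now {V, W}.
Read 'a': V→{U}, W→∅; now {U}.
Read 'c': U→{W}; now {W}.
State V is not in {W}.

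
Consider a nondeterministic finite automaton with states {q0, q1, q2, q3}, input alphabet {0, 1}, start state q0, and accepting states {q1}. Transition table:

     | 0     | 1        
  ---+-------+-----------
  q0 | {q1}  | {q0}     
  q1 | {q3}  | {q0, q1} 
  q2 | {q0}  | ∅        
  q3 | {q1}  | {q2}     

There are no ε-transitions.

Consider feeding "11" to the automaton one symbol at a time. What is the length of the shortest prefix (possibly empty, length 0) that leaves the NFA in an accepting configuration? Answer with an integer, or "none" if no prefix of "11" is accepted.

Start in {q0}.
Read '1': {q0} → {q0}.
Read '1': {q0} → {q0}.
No reachable set along the way intersects F.

none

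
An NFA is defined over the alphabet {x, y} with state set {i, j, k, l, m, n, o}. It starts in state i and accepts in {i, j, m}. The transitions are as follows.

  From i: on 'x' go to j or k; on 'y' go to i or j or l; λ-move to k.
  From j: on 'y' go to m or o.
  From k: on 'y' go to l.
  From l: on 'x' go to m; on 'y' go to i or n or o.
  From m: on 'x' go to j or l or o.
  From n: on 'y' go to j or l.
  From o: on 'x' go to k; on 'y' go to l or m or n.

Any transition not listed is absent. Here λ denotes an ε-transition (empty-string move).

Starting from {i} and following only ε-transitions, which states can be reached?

Begin with {i}.
ε-move i → k; add k.

{i, k}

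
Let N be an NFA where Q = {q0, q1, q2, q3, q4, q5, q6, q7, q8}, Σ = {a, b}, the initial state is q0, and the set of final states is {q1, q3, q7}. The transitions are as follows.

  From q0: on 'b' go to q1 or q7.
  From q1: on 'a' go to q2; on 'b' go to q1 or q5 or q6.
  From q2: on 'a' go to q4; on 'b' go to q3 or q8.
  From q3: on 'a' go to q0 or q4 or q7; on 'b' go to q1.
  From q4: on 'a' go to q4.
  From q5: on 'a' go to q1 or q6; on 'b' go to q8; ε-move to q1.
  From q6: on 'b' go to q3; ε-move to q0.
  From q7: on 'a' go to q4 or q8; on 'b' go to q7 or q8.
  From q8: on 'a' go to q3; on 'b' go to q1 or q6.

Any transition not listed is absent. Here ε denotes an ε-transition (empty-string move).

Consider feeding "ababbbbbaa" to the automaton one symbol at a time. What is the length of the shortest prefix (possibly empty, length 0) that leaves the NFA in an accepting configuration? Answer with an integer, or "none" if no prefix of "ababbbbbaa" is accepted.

Start in {q0}.
Read 'a': q0→∅; now ∅.
The set is empty and remains empty for the remaining 9 symbols.
No reachable set along the way intersects F.

none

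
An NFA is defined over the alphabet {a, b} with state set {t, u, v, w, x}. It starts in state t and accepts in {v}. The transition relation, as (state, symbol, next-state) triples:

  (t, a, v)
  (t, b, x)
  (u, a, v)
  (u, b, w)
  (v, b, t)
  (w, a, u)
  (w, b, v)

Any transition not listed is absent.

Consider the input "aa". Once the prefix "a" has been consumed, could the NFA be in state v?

Yes

Start in {t}.
Read 'a': t→{v}; now {v}.
State v is in {v}.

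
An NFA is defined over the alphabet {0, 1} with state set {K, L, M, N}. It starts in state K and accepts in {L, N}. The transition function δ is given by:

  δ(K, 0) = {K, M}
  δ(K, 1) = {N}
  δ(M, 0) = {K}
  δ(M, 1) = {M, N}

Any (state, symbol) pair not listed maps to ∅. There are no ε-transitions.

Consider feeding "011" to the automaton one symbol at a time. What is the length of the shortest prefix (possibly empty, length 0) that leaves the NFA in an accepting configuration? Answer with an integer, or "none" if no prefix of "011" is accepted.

Start in {K}.
Read '0': K→{K, M}; now {K, M}.
Read '1': K→{N}, M→{M, N}; now {M, N}.
None of the earlier sets intersect F, but {M, N} does.

2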